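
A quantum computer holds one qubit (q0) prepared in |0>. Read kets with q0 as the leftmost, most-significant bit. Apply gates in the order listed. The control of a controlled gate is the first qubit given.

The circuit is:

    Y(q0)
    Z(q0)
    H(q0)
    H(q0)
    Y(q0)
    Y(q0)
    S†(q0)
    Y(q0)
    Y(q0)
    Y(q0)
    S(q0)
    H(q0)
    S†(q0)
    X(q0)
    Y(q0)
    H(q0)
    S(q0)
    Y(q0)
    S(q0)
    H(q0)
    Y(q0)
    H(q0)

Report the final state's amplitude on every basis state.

The final amplitudes are 1/2 - I/2 on |0>, -1/2 - I/2 on |1>.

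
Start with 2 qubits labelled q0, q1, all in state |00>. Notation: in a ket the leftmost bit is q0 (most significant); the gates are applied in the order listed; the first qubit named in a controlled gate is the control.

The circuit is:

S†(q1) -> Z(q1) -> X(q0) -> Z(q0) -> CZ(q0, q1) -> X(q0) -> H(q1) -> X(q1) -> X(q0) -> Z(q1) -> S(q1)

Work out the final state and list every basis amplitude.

The final amplitudes are 0 on |00>, 0 on |01>, -sqrt(2)/2 on |10>, sqrt(2)*I/2 on |11>.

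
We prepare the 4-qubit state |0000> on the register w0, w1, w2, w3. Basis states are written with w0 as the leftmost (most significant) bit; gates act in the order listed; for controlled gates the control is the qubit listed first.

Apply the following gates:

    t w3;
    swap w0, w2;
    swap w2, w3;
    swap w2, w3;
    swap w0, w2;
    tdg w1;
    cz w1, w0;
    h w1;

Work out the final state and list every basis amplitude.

The resulting statevector has amplitude sqrt(2)/2 on |0000>, sqrt(2)/2 on |0100>, and 0 on every other basis state.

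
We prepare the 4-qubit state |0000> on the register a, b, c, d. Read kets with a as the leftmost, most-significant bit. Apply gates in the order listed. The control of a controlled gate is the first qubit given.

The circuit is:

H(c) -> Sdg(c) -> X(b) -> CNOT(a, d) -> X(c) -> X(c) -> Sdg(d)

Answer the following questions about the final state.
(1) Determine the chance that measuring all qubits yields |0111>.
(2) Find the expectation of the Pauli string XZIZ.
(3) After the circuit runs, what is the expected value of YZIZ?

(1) A full measurement returns |0111> with probability 0.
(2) In the final state, XZIZ has expectation 0.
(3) In the final state, YZIZ has expectation 0.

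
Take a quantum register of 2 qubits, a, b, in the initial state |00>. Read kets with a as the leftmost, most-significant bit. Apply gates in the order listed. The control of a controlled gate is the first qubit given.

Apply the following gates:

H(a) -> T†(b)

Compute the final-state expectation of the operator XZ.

The observable XZ averages to 1.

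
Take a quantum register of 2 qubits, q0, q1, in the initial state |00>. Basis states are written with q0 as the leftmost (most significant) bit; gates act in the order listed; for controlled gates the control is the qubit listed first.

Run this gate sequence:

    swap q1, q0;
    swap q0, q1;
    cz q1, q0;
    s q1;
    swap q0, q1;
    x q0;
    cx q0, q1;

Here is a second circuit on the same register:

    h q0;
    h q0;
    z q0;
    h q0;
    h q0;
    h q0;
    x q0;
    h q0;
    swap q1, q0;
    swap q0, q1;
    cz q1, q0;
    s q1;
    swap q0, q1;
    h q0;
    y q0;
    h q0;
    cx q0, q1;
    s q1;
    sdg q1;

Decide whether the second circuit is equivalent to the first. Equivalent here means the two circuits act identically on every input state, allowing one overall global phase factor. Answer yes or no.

No: there is an input state on which the two circuits produce genuinely different outputs (not merely differing by a phase).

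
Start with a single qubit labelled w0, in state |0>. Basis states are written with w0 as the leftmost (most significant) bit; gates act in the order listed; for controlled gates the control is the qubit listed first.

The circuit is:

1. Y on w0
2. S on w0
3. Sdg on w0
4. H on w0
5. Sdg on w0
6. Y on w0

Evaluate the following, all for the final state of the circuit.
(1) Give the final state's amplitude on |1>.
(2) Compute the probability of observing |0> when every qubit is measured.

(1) The amplitude on |1> is -sqrt(2)/2.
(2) A full measurement returns |0> with probability 1/2.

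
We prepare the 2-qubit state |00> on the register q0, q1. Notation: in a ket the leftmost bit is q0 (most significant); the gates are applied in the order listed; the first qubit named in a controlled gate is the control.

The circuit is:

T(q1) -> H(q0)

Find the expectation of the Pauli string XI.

In the final state, XI has expectation 1.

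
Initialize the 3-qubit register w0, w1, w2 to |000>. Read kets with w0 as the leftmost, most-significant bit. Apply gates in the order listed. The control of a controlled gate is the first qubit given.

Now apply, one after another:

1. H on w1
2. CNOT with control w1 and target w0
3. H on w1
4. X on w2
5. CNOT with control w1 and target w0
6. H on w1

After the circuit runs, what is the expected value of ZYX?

In the final state, ZYX has expectation 0.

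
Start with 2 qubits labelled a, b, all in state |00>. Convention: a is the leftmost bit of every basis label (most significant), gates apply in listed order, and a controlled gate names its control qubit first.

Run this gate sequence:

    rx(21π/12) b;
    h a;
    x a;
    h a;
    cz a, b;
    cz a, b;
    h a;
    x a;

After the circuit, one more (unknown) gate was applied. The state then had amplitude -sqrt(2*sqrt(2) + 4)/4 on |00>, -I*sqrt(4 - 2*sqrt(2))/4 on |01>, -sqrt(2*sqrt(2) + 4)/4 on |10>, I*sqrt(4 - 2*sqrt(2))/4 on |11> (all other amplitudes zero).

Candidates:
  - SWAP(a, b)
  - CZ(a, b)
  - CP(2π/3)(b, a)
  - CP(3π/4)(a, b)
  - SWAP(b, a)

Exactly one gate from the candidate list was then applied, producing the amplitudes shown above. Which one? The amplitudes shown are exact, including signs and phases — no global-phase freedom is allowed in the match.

The unique candidate consistent with the amplitudes is CZ(a, b). Key observation: steps 4-7 multiply out to the identity, so the circuit reduces to the remaining gates.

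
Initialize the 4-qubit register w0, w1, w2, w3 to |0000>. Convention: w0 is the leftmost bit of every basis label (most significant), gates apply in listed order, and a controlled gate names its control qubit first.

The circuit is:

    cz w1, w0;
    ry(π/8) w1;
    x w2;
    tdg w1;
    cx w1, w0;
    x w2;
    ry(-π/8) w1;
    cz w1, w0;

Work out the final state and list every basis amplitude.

The final amplitudes are cos(pi/16)**2 on |0000>, -sqrt(2 - sqrt(2))/4 on |0100>, exp(-I*pi/4)*sin(pi/16)**2 on |1000>, sqrt(2 - sqrt(2))*exp(3*I*pi/4)/4 on |1100>, and 0 on every other basis state.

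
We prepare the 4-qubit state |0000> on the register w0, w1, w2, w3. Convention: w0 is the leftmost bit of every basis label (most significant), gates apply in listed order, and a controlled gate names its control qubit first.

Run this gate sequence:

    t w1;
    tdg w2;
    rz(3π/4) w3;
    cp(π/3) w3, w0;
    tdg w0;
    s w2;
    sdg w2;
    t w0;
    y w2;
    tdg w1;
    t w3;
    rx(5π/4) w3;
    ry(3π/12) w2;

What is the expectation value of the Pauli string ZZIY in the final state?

The observable ZZIY averages to sqrt(2)/2.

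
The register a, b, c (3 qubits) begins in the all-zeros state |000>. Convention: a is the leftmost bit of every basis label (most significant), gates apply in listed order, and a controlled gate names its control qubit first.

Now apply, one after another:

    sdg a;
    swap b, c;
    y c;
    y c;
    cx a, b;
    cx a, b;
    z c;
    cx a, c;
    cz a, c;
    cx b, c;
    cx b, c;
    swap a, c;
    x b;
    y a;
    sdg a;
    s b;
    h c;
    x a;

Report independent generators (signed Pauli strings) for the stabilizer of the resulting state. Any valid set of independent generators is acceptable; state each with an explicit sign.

The final state is stabilized by the group generated by +IIX, +ZII, -IZI; other independent generating sets are equally valid. Key observation: gates 5-6 undo each other exactly, leaving only the rest of the circuit to track.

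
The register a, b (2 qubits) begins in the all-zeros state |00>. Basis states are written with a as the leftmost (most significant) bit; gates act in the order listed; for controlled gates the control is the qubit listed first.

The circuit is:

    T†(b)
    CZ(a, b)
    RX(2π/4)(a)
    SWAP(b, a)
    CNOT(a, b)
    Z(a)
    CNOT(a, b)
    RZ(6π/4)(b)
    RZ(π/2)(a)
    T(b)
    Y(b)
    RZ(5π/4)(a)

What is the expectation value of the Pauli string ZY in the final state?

The expectation value of ZY is -sqrt(2)/2.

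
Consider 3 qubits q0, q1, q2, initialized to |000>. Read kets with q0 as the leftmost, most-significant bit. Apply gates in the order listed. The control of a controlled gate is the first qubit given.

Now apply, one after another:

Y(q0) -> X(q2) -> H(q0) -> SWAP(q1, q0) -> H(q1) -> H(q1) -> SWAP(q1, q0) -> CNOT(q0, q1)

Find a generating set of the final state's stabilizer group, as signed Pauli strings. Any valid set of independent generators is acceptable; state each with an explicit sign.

One valid set of independent stabilizer generators is -XXI, +ZZI, -IIZ (any independent generating set of the same group is equally correct).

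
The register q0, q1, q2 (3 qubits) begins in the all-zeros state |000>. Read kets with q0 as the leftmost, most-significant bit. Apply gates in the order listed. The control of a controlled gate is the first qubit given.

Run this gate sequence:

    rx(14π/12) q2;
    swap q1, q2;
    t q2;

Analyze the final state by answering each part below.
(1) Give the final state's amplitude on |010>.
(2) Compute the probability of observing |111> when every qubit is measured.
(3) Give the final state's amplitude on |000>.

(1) The final state's coefficient on |010> equals I*(-sqrt(6) - sqrt(2))/4.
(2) The probability of measuring |111> is 0.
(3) |000> carries amplitude -sqrt(6)/4 + sqrt(2)/4 in the final state.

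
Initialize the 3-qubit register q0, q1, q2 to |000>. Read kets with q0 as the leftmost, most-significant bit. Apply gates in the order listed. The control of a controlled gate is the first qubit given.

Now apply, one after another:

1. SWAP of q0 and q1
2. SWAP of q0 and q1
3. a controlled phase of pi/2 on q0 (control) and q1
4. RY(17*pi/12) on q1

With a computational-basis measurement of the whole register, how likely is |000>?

The probability of measuring |000> is -sqrt(6)/8 + sqrt(2)/8 + 1/2. Key observation: the block from step 1 through step 2 cancels to the identity and can be dropped.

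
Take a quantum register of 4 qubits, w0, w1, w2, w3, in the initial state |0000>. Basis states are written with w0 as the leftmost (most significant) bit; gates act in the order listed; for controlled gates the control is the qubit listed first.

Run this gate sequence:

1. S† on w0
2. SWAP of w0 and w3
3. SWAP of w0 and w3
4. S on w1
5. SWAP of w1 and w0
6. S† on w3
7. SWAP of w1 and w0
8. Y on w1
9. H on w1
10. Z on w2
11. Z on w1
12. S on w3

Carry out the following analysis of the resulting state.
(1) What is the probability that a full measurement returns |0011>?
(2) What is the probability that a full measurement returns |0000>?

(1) A full measurement returns |0011> with probability 0. Key observation: steps 2-3 multiply out to the identity, so the circuit reduces to the remaining gates.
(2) A full measurement returns |0000> with probability 1/2.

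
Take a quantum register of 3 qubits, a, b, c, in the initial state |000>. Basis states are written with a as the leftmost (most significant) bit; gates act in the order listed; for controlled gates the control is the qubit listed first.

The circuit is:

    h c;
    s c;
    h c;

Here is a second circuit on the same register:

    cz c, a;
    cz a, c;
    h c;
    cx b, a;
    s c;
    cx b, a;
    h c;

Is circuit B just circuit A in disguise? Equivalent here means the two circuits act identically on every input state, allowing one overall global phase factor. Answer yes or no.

Yes — the two circuits implement the same unitary up to a global phase.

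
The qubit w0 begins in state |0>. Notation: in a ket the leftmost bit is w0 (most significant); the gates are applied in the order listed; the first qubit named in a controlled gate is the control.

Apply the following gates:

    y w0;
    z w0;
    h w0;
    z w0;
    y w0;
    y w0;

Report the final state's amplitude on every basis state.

The final amplitudes are -sqrt(2)*I/2 on |0>, -sqrt(2)*I/2 on |1>.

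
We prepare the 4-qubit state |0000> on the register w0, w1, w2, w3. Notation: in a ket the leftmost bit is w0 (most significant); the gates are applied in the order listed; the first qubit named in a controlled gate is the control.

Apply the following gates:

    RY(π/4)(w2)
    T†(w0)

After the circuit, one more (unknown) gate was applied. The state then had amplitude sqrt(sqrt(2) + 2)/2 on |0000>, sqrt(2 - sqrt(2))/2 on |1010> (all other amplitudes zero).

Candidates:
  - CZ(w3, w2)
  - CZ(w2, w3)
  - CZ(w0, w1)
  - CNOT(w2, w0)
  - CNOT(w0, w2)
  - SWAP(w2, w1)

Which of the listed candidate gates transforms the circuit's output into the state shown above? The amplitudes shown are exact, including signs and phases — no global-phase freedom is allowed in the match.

It was CNOT(w2, w0) that produced the state shown.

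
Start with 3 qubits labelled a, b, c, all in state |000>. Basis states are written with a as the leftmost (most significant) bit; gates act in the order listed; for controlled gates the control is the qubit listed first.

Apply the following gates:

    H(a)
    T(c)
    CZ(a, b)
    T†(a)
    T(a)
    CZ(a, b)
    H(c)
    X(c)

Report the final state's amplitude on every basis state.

After the circuit, the state carries amplitude 1/2 on |000>, 1/2 on |001>, 0 on |010>, 0 on |011>, 1/2 on |100>, 1/2 on |101>, 0 on |110>, 0 on |111>. Key observation: gates 3-6 undo each other exactly, leaving only the rest of the circuit to track.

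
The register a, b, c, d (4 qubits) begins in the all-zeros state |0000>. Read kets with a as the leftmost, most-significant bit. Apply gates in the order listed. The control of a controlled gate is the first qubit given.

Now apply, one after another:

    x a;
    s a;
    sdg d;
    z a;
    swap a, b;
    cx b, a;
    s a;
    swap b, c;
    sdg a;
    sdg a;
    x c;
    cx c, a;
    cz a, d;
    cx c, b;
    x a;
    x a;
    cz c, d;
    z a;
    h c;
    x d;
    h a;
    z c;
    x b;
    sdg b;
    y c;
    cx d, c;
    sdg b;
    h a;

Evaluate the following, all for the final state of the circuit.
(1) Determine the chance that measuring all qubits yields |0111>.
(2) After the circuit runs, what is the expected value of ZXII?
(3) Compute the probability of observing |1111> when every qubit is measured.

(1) A full measurement returns |0111> with probability 0. Key observation: the block from step 15 through step 16 cancels to the identity and can be dropped.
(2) In the final state, ZXII has expectation 0.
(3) A full measurement returns |1111> with probability 1/2.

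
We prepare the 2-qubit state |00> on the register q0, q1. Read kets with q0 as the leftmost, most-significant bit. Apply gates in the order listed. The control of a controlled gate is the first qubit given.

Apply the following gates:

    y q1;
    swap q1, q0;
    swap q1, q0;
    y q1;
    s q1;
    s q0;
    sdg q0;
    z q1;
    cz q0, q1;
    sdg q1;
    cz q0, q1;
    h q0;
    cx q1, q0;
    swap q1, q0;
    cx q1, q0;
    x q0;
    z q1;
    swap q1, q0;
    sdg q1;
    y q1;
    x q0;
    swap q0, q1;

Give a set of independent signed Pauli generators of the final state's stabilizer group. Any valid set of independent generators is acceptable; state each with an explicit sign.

The stabilizer group can be generated by -XY, -ZZ, among other valid generating sets.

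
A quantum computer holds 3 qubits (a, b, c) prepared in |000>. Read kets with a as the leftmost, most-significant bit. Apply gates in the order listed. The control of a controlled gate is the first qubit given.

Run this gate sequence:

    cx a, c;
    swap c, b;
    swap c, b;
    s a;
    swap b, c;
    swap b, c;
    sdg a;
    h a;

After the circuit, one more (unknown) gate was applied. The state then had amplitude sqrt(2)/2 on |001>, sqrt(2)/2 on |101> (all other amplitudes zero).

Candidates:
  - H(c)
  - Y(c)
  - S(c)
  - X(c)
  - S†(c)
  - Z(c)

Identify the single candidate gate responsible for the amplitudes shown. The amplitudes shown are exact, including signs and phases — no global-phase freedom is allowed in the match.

The unique candidate consistent with the amplitudes is X(c).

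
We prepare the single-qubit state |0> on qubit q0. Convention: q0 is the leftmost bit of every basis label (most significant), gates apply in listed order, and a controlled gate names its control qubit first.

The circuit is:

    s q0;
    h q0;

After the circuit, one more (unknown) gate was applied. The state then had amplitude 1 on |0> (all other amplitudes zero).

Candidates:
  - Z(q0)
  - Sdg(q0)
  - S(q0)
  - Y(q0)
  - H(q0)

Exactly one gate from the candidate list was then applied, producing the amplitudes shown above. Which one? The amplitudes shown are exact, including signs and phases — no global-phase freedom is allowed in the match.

It was H(q0) that produced the state shown.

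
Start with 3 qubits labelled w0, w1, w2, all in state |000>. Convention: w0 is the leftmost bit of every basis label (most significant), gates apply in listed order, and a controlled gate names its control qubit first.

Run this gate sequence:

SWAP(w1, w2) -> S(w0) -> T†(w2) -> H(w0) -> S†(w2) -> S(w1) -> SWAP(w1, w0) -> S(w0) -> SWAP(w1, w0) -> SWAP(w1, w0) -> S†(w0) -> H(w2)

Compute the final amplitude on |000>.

|000> carries amplitude 1/2 in the final state. Key observation: the block from step 8 through step 11 cancels to the identity and can be dropped.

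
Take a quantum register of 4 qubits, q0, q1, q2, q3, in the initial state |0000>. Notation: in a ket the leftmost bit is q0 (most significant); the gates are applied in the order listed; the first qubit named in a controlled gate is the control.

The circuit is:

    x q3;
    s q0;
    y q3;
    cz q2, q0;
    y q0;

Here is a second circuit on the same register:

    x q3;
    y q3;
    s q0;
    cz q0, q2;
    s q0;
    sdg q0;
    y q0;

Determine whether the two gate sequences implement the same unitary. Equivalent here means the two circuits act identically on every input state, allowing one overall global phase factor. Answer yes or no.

Yes, they are equivalent — the unitaries differ by at most a global phase.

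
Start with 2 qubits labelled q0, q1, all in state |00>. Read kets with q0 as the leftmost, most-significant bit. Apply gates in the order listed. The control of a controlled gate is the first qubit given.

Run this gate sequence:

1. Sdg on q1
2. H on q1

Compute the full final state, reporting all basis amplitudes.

The resulting statevector has amplitude sqrt(2)/2 on |00>, sqrt(2)/2 on |01>, 0 on |10>, 0 on |11>.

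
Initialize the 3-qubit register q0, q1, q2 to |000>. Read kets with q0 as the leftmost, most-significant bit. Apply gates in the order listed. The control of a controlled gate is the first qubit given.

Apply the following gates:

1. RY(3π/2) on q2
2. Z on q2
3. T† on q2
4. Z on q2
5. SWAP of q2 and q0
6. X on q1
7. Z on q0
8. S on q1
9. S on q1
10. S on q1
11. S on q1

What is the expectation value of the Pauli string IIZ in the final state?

In the final state, IIZ has expectation 1. Key observation: gates 8-11 undo each other exactly, leaving only the rest of the circuit to track.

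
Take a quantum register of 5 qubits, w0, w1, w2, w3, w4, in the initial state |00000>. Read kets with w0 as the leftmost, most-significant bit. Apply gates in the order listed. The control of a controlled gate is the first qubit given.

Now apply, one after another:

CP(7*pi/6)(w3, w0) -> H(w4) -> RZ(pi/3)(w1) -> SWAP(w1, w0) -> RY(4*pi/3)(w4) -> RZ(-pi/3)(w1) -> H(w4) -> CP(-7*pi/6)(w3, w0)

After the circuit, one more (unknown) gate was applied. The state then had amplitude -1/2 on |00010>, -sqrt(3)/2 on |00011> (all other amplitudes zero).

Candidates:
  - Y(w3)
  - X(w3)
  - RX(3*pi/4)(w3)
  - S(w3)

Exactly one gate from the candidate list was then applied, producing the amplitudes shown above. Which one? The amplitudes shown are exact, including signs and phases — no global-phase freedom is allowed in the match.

The applied gate was X(w3).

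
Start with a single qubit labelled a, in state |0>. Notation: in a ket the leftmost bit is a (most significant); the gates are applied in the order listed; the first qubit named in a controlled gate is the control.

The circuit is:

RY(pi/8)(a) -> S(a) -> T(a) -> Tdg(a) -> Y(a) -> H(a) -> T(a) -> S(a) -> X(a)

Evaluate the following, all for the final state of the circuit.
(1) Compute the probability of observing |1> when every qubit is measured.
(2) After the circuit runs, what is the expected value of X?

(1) A full measurement returns |1> with probability 1/2.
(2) The observable X averages to sqrt(2)*(sqrt(2 - sqrt(2)) + sqrt(sqrt(2) + 2))/4.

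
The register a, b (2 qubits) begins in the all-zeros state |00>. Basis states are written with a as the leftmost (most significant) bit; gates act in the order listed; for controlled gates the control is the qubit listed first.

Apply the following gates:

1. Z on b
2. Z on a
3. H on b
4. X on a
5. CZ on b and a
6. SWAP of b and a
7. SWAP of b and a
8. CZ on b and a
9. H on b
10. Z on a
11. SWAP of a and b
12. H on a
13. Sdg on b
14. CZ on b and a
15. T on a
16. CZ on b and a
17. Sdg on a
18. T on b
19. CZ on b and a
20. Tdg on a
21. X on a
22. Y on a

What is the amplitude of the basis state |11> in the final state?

The amplitude on |11> is -sqrt(2)*exp(3*I*pi/4)/2.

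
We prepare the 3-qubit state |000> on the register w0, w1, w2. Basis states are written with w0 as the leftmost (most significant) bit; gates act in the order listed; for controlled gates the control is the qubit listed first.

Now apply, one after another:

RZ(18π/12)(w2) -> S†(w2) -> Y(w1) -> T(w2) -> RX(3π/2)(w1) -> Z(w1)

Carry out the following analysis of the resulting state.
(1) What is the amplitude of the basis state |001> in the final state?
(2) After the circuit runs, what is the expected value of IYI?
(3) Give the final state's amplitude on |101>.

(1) The amplitude on |001> is 0.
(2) The observable IYI averages to 1.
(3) The amplitude on |101> is 0.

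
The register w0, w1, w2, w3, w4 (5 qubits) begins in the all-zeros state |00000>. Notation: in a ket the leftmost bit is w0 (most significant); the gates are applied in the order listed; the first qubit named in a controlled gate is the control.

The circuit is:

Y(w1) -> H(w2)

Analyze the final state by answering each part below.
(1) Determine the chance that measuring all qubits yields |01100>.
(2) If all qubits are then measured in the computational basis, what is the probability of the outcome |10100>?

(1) The probability of measuring |01100> is 1/2.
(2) A full measurement returns |10100> with probability 0.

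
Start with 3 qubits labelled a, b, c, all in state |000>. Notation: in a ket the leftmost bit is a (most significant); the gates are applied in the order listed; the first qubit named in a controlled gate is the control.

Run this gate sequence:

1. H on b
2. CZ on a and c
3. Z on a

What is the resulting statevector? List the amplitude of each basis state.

The resulting statevector has amplitude sqrt(2)/2 on |000>, sqrt(2)/2 on |010>, and 0 on every other basis state.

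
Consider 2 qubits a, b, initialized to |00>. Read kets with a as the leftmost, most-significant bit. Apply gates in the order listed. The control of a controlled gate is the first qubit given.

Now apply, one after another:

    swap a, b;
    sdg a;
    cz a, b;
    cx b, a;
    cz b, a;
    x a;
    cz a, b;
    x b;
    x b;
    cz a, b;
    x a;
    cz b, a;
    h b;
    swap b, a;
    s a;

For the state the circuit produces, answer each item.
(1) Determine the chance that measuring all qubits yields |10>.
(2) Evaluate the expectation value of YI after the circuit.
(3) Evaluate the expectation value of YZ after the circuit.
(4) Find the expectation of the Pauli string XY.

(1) A full measurement returns |10> with probability 1/2. Key observation: the block from step 5 through step 12 cancels to the identity and can be dropped.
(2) The expectation value of YI is 1.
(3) The expectation value of YZ is 1.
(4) The observable XY averages to 0.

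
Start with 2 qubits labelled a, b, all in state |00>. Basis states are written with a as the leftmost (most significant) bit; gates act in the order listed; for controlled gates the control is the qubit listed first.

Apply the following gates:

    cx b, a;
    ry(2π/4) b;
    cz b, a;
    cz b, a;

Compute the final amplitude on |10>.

The amplitude on |10> is 0. Key observation: gates 3-4 undo each other exactly, leaving only the rest of the circuit to track.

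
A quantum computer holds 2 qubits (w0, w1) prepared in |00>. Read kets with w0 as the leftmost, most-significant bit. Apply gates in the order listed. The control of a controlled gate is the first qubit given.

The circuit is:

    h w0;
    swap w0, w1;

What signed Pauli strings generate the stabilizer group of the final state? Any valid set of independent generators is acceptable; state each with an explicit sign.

One valid set of independent stabilizer generators is +IX, +ZI (any independent generating set of the same group is equally correct).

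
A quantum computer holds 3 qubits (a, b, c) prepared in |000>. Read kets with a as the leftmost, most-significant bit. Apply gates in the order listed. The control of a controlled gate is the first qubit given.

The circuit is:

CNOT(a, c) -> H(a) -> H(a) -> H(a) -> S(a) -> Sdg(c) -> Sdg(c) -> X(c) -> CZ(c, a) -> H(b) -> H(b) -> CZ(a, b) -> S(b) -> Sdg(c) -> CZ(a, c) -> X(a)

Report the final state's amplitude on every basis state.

The resulting statevector has amplitude sqrt(2)/2 on |001>, -sqrt(2)*I/2 on |101>, and 0 on every other basis state.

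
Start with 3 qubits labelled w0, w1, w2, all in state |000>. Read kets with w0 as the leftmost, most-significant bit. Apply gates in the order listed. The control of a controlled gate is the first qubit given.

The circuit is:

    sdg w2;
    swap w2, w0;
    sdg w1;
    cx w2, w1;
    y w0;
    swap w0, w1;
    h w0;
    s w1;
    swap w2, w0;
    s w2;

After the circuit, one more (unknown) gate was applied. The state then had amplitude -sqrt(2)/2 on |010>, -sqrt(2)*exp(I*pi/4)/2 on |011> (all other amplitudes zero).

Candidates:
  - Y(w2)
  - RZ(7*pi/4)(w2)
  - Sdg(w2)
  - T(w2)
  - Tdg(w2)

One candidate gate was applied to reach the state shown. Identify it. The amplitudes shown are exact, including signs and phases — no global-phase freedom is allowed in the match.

It was Tdg(w2) that produced the state shown.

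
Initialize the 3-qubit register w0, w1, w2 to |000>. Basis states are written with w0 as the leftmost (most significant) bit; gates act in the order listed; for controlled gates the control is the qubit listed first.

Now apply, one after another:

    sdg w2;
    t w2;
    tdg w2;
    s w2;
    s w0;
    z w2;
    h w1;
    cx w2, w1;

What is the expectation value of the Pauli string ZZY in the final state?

The observable ZZY averages to 0. Key observation: the block from step 1 through step 4 cancels to the identity and can be dropped.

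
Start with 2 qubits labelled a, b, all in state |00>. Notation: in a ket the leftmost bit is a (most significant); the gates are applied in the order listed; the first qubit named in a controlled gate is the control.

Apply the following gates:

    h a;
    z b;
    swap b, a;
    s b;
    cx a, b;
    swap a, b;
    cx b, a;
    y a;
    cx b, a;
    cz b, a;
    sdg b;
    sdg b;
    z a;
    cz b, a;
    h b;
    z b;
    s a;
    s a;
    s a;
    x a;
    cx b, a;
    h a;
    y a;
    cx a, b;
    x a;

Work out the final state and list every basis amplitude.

After the circuit, the state carries amplitude 0 on |00>, 0 on |01>, sqrt(2)*I/2 on |10>, sqrt(2)*I/2 on |11>.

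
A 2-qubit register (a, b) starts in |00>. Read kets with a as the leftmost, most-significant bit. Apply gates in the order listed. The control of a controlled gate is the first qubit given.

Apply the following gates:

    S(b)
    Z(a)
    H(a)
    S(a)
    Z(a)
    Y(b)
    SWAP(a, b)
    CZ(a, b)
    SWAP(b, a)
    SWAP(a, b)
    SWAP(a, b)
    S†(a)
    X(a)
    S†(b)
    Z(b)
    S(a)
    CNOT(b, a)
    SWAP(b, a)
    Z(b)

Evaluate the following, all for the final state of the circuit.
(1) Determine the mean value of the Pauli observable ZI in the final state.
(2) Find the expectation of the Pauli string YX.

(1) The observable ZI averages to -1.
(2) The expectation value of YX is 0.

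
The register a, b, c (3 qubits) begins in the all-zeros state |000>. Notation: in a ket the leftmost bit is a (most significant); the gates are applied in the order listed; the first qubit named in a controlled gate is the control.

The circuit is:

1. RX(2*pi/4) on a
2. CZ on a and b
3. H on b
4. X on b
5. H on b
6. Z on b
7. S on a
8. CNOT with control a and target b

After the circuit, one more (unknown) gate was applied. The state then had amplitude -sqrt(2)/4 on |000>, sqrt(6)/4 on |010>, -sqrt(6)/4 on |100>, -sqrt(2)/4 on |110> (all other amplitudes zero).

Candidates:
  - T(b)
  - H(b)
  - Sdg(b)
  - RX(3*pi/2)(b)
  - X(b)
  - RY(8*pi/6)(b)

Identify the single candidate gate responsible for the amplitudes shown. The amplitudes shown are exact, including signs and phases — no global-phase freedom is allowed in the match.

The applied gate was RY(8*pi/6)(b). Key observation: the block from step 3 through step 6 cancels to the identity and can be dropped.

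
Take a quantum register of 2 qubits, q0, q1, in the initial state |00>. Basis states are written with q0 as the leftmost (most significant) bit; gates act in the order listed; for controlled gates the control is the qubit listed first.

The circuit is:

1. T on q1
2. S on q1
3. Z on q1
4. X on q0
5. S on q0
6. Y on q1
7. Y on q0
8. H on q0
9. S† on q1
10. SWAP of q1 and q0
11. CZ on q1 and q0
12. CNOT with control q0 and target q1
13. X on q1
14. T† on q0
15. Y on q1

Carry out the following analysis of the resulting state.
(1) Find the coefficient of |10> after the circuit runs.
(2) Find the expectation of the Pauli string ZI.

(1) |10> carries amplitude sqrt(2)*exp(I*pi/4)/2 in the final state.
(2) In the final state, ZI has expectation -1.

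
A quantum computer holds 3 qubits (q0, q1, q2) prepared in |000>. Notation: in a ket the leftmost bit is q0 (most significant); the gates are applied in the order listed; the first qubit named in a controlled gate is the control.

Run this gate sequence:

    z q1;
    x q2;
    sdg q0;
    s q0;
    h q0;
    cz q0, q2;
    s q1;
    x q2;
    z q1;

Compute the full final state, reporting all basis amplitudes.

After the circuit, the state carries amplitude sqrt(2)/2 on |000>, -sqrt(2)/2 on |100>, and 0 on every other basis state.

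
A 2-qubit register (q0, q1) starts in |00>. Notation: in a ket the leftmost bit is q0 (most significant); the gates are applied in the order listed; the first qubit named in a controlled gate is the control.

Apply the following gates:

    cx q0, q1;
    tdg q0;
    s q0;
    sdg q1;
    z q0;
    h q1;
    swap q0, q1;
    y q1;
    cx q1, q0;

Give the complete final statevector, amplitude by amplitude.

After the circuit, the state carries amplitude 0 on |00>, sqrt(2)*I/2 on |01>, 0 on |10>, sqrt(2)*I/2 on |11>.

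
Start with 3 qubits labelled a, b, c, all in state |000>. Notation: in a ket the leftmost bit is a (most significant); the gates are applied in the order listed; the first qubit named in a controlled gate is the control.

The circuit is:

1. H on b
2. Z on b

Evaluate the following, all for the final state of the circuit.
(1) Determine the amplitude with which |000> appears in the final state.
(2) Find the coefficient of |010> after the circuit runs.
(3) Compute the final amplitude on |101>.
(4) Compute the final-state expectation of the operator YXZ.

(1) |000> carries amplitude sqrt(2)/2 in the final state.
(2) |010> carries amplitude -sqrt(2)/2 in the final state.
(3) The final state's coefficient on |101> equals 0.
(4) In the final state, YXZ has expectation 0.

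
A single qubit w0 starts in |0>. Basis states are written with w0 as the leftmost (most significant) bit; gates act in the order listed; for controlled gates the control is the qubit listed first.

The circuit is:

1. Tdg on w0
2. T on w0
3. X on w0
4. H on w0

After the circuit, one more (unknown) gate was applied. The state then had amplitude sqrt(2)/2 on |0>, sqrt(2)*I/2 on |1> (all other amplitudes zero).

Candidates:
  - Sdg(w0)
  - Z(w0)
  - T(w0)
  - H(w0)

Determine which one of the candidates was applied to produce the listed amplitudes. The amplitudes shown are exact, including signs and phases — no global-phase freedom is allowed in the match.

It was Sdg(w0) that produced the state shown.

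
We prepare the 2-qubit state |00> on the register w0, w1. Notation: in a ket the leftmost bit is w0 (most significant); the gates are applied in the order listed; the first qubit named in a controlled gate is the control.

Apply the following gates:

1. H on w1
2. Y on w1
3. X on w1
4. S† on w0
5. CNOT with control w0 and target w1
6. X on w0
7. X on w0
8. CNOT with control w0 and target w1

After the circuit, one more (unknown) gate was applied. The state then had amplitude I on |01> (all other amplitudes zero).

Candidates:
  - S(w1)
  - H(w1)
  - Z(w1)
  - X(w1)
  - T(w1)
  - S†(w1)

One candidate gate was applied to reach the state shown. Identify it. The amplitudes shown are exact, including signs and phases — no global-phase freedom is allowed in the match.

The unique candidate consistent with the amplitudes is H(w1).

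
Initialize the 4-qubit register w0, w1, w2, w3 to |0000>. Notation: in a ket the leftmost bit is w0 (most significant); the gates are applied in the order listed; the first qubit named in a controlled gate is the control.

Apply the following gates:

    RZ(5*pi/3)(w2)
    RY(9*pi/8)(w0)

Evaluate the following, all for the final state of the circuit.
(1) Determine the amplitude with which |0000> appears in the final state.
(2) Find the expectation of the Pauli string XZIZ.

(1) The amplitude on |0000> is exp(I*pi/6)*sin(pi/16).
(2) The observable XZIZ averages to -sqrt(2 - sqrt(2))/2.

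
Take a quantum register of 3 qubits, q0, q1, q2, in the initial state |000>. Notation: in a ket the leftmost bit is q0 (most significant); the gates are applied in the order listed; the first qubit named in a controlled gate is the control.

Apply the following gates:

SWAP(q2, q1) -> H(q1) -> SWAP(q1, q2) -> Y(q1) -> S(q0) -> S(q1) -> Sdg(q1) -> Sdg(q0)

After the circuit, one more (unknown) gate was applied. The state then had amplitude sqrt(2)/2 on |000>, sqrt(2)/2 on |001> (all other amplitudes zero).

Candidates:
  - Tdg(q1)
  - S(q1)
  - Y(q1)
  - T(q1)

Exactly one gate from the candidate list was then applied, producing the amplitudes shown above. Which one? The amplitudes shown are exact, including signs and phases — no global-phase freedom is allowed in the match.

The applied gate was Y(q1).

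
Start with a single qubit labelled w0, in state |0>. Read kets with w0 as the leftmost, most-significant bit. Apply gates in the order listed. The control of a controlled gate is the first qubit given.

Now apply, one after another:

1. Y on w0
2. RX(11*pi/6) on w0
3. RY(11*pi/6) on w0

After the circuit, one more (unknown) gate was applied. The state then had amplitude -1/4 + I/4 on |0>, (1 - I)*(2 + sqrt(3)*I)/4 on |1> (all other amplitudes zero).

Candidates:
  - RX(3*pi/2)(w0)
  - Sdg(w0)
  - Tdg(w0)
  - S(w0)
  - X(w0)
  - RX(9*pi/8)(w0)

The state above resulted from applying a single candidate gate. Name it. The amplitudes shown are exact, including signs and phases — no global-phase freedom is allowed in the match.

The unique candidate consistent with the amplitudes is Sdg(w0).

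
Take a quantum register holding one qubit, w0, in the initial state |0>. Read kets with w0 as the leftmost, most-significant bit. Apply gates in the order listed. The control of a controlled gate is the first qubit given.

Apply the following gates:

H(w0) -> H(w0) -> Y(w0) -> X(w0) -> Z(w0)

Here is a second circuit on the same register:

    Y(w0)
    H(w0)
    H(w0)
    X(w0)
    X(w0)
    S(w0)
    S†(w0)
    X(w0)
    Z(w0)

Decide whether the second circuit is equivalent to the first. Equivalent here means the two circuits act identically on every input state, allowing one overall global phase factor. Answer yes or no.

Yes: on every input state the two circuits agree up to one overall phase factor.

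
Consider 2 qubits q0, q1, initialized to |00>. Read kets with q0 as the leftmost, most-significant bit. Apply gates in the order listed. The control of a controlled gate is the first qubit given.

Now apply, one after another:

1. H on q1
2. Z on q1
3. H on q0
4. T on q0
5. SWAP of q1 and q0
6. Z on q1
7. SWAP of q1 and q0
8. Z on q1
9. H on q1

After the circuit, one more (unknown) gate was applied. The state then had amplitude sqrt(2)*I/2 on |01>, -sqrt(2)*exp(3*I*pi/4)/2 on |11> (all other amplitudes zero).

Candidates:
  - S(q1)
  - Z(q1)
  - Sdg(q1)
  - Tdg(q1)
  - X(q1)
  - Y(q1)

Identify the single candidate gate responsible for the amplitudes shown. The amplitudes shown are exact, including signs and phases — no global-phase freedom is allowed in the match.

It was Y(q1) that produced the state shown.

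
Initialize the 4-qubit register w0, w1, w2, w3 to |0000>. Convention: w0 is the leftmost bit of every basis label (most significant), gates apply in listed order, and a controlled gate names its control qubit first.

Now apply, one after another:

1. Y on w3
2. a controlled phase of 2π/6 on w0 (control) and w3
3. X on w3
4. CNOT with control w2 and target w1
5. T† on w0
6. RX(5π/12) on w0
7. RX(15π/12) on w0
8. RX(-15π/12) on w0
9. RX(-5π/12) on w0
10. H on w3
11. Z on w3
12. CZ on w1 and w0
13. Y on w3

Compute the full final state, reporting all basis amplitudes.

After the circuit, the state carries amplitude -sqrt(2)/2 on |0000>, -sqrt(2)/2 on |0001>, and 0 on every other basis state. Key observation: gates 6-9 undo each other exactly, leaving only the rest of the circuit to track.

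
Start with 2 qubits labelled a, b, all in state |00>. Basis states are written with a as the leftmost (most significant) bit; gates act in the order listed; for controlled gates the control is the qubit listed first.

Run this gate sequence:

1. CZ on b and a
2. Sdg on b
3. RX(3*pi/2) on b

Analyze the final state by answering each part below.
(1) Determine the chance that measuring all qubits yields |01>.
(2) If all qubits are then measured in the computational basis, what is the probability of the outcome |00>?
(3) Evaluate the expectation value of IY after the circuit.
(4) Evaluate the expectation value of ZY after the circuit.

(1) A full measurement returns |01> with probability 1/2.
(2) The probability of measuring |00> is 1/2.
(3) The expectation value of IY is 1.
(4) The observable ZY averages to 1.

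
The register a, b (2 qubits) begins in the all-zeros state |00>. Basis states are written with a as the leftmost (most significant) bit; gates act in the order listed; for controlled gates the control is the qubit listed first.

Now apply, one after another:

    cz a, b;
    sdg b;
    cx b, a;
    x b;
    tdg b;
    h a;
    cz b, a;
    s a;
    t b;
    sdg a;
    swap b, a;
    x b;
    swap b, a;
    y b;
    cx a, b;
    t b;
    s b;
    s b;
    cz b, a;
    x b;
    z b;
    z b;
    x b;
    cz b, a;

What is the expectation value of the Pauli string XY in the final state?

In the final state, XY has expectation sqrt(2)/2. Key observation: gates 19-24 undo each other exactly, leaving only the rest of the circuit to track.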